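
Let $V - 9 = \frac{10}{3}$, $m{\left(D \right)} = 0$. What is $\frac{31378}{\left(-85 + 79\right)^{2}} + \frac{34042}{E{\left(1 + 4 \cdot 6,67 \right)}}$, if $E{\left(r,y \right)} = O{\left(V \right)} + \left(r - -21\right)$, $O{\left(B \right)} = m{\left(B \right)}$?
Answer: $\frac{667225}{414} \approx 1611.7$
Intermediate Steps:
$V = \frac{37}{3}$ ($V = 9 + \frac{10}{3} = \frac{37}{3} \approx 12.333$)
$O{\left(B \right)} = 0$
$E{\left(r,y \right)} = 21 + r$ ($E{\left(r,y \right)} = 0 + \left(r - -21\right) = 0 + \left(r + 21\right) = 0 + \left(21 + r\right) = 21 + r$)
$\frac{31378}{\left(-85 + 79\right)^{2}} + \frac{34042}{E{\left(1 + 4 \cdot 6,67 \right)}} = \frac{31378}{\left(-85 + 79\right)^{2}} + \frac{34042}{21 + \left(1 + 4 \cdot 6\right)} = \frac{31378}{\left(-6\right)^{2}} + \frac{34042}{21 + \left(1 + 24\right)} = \frac{31378}{36} + \frac{34042}{21 + 25} = 31378 \cdot \frac{1}{36} + \frac{34042}{46} = \frac{15689}{18} + 34042 \cdot \frac{1}{46} = \frac{15689}{18} + \frac{17021}{23} = \frac{667225}{414}$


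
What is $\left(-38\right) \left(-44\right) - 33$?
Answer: $1639$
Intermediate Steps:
$\left(-38\right) \left(-44\right) - 33 = 1672 - 33 = 1639$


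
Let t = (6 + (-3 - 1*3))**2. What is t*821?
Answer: 0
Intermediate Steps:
t = 0 (t = (6 + (-3 - 3))**2 = (6 - 6)**2 = 0**2 = 0)
t*821 = 0*821 = 0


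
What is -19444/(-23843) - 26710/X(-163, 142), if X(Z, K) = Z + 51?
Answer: 319512129/1335208 ≈ 239.30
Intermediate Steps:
X(Z, K) = 51 + Z
-19444/(-23843) - 26710/X(-163, 142) = -19444/(-23843) - 26710/(51 - 163) = -19444*(-1/23843) - 26710/(-112) = 19444/23843 - 26710*(-1/112) = 19444/23843 + 13355/56 = 319512129/1335208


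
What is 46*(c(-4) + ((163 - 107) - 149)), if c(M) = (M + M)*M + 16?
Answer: -2070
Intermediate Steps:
c(M) = 16 + 2*M² (c(M) = (2*M)*M + 16 = 2*M² + 16 = 16 + 2*M²)
46*(c(-4) + ((163 - 107) - 149)) = 46*((16 + 2*(-4)²) + ((163 - 107) - 149)) = 46*((16 + 2*16) + (56 - 149)) = 46*((16 + 32) - 93) = 46*(48 - 93) = 46*(-45) = -2070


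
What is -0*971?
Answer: 0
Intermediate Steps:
-0*971 = -1*0 = 0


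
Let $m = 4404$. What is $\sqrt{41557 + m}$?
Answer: $\sqrt{45961} \approx 214.39$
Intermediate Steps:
$\sqrt{41557 + m} = \sqrt{41557 + 4404} = \sqrt{45961}$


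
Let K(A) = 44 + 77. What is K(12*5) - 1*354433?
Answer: -354312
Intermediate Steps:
K(A) = 121
K(12*5) - 1*354433 = 121 - 1*354433 = 121 - 354433 = -354312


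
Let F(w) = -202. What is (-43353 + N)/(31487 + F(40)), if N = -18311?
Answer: -61664/31285 ≈ -1.9710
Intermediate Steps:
(-43353 + N)/(31487 + F(40)) = (-43353 - 18311)/(31487 - 202) = -61664/31285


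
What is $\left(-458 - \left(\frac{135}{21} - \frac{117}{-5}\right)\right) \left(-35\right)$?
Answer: $17074$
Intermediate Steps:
$\left(-458 - \left(\frac{135}{21} - \frac{117}{-5}\right)\right) \left(-35\right) = \left(-458 - \left(135 \cdot \frac{1}{21} - - \frac{117}{5}\right)\right) \left(-35\right) = \left(-458 - \left(\frac{45}{7} + \frac{117}{5}\right)\right) \left(-35\right) = \left(-458 - \frac{1044}{35}\right) \left(-35\right) = \left(- \frac{17074}{35}\right) \left(-35\right) = 17074$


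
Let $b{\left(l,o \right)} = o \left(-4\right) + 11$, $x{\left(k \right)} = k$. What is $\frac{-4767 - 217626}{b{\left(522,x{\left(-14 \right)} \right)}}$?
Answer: $- \frac{222393}{67} \approx -3319.3$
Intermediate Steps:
$b{\left(l,o \right)} = 11 - 4 o$ ($b{\left(l,o \right)} = - 4 o + 11 = 11 - 4 o$)
$\frac{-4767 - 217626}{b{\left(522,x{\left(-14 \right)} \right)}} = \frac{-4767 - 217626}{11 - -56} = \frac{-4767 - 217626}{11 + 56} = - \frac{222393}{67}$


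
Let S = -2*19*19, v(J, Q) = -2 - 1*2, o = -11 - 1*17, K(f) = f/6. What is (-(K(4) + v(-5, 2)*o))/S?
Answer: 169/1083 ≈ 0.15605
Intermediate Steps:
K(f) = f/6 (K(f) = f*(⅙) = f/6)
o = -28 (o = -11 - 17 = -28)
v(J, Q) = -4 (v(J, Q) = -2 - 2 = -4)
S = -722 (S = -38*19 = -722)
(-(K(4) + v(-5, 2)*o))/S = -((⅙)*4 - 4*(-28))/(-722) = -(⅔ + 112)*(-1/722) = -1*338/3*(-1/722) = -338/3*(-1/722) = 169/1083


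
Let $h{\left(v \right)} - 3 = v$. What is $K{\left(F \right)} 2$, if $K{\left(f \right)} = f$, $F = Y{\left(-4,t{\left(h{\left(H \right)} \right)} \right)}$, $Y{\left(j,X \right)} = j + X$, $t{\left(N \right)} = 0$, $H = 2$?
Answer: $-8$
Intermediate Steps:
$h{\left(v \right)} = 3 + v$
$Y{\left(j,X \right)} = X + j$
$F = -4$ ($F = 0 - 4 = -4$)
$K{\left(F \right)} 2 = \left(-4\right) 2 = -8$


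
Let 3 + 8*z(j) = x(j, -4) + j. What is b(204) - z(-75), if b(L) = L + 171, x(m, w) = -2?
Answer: 385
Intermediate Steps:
b(L) = 171 + L
z(j) = -5/8 + j/8 (z(j) = -3/8 + (-2 + j)/8 = -3/8 + (-¼ + j/8) = -5/8 + j/8)
b(204) - z(-75) = (171 + 204) - (-5/8 + (⅛)*(-75)) = 375 - (-5/8 - 75/8) = 375 - 1*(-10) = 375 + 10 = 385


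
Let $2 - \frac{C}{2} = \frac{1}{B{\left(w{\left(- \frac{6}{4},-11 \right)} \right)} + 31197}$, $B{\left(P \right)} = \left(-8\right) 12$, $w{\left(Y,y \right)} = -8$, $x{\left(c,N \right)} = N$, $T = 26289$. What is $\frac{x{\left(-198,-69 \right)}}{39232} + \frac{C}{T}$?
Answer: $- \frac{51534839777}{32076639862848} \approx -0.0016066$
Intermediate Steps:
$B{\left(P \right)} = -96$
$C = \frac{124402}{31101}$ ($C = 4 - \frac{2}{-96 + 31197} = 4 - \frac{2}{31101} = \frac{124402}{31101} \approx 3.9999$)
$\frac{x{\left(-198,-69 \right)}}{39232} + \frac{C}{T} = - \frac{69}{39232} + \frac{124402}{31101 \cdot 26289} = \left(-69\right) \frac{1}{39232} + \frac{124402}{31101} \cdot \frac{1}{26289} = - \frac{69}{39232} + \frac{124402}{817614189} = - \frac{51534839777}{32076639862848}$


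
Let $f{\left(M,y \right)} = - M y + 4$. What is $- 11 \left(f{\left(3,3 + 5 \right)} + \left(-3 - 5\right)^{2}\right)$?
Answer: $-484$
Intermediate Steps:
$f{\left(M,y \right)} = 4 - M y$ ($f{\left(M,y \right)} = - M y + 4 = 4 - M y$)
$- 11 \left(f{\left(3,3 + 5 \right)} + \left(-3 - 5\right)^{2}\right) = - 11 \left(\left(4 - 3 \left(3 + 5\right)\right) + \left(-3 - 5\right)^{2}\right) = - 11 \left(\left(4 - 3 \cdot 8\right) + \left(-8\right)^{2}\right) = - 11 \left(\left(4 - 24\right) + 64\right) = - 11 \left(-20 + 64\right) = \left(-11\right) 44 = -484$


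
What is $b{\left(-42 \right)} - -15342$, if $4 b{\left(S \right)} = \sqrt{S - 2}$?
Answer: $15342 + \frac{i \sqrt{11}}{2} \approx 15342.0 + 1.6583 i$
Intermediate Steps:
$b{\left(S \right)} = \frac{\sqrt{-2 + S}}{4}$ ($b{\left(S \right)} = \frac{\sqrt{S - 2}}{4} = \frac{\sqrt{-2 + S}}{4}$)
$b{\left(-42 \right)} - -15342 = \frac{\sqrt{-2 - 42}}{4} - -15342 = \frac{\sqrt{-44}}{4} + 15342 = \frac{2 i \sqrt{11}}{4} + 15342 = \frac{i \sqrt{11}}{2} + 15342 = 15342 + \frac{i \sqrt{11}}{2}$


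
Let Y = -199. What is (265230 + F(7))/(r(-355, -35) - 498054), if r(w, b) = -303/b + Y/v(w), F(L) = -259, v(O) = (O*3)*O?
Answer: -701252375775/1318089452398 ≈ -0.53202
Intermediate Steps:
v(O) = 3*O**2 (v(O) = (3*O)*O = 3*O**2)
r(w, b) = -303/b - 199/(3*w**2) (r(w, b) = -303/b - 199*1/(3*w**2) = -303/b - 199/(3*w**2))
(265230 + F(7))/(r(-355, -35) - 498054) = (265230 - 259)/((-303/(-35) - 199/3/(-355)**2) - 498054) = 264971/((-303*(-1/35) - 199/3*1/126025) - 498054) = 264971/((303/35 - 199/378075) - 498054) = 264971/(22909952/2646525 - 498054) = 264971/(-1318089452398/2646525) = 264971*(-2646525/1318089452398) = -701252375775/1318089452398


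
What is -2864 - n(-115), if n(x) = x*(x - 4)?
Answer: -16549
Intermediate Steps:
n(x) = x*(-4 + x)
-2864 - n(-115) = -2864 - (-115)*(-4 - 115) = -2864 - (-115)*(-119) = -2864 - 1*13685 = -2864 - 13685 = -16549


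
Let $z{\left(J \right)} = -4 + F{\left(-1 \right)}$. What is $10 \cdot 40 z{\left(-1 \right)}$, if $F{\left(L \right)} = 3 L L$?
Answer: $-400$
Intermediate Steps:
$F{\left(L \right)} = 3 L^{2}$
$z{\left(J \right)} = -1$ ($z{\left(J \right)} = -4 + 3 \left(-1\right)^{2} = -4 + 3 \cdot 1 = -4 + 3 = -1$)
$10 \cdot 40 z{\left(-1 \right)} = 10 \cdot 40 \left(-1\right) = 400 \left(-1\right) = -400$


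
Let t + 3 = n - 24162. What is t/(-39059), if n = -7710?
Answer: 31875/39059 ≈ 0.81607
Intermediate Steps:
t = -31875 (t = -3 + (-7710 - 24162) = -3 - 31872 = -31875)
t/(-39059) = -31875/(-39059) = -31875*(-1/39059) = 31875/39059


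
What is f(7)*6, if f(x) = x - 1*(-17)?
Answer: 144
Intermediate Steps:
f(x) = 17 + x (f(x) = x + 17 = 17 + x)
f(7)*6 = (17 + 7)*6 = 24*6 = 144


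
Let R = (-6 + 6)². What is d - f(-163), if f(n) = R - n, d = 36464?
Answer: 36301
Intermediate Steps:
R = 0 (R = 0² = 0)
f(n) = -n (f(n) = 0 - n = -n)
d - f(-163) = 36464 - (-1)*(-163) = 36464 - 1*163 = 36464 - 163 = 36301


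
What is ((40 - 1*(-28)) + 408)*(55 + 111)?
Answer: 79016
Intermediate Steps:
((40 - 1*(-28)) + 408)*(55 + 111) = ((40 + 28) + 408)*166 = (68 + 408)*166 = 476*166 = 79016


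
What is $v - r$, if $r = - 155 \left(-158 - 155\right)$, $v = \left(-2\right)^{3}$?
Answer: $-48523$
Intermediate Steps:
$v = -8$
$r = 48515$ ($r = \left(-155\right) \left(-313\right) = 48515$)
$v - r = -8 - 48515 = -48523$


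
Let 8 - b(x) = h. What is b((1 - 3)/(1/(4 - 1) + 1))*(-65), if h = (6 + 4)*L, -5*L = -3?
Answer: -130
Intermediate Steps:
L = 3/5 (L = -1/5*(-3) = 3/5 ≈ 0.60000)
h = 6 (h = (6 + 4)*(3/5) = 10*(3/5) = 6)
b(x) = 2 (b(x) = 8 - 1*6 = 8 - 6 = 2)
b((1 - 3)/(1/(4 - 1) + 1))*(-65) = 2*(-65) = -130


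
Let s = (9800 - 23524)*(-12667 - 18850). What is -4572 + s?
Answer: 432534736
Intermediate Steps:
s = 432539308 (s = -13724*(-31517) = 432539308)
-4572 + s = -4572 + 432539308 = 432534736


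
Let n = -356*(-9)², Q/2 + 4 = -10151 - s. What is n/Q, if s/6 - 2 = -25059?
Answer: -4806/46729 ≈ -0.10285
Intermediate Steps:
s = -150342 (s = 12 + 6*(-25059) = 12 - 150354 = -150342)
Q = 280374 (Q = -8 + 2*(-10151 - 1*(-150342)) = -8 + 2*(-10151 + 150342) = -8 + 2*140191 = -8 + 280382 = 280374)
n = -28836 (n = -356*81 = -28836)
n/Q = -28836/280374 = -28836*1/280374 = -4806/46729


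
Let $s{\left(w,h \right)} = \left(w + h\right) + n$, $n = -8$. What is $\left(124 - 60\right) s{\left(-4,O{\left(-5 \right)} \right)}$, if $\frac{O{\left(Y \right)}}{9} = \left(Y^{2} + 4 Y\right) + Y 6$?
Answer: $-15168$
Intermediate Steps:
$O{\left(Y \right)} = 9 Y^{2} + 90 Y$ ($O{\left(Y \right)} = 9 \left(\left(Y^{2} + 4 Y\right) + Y 6\right) = 9 \left(\left(Y^{2} + 4 Y\right) + 6 Y\right) = 9 \left(Y^{2} + 10 Y\right) = 9 Y^{2} + 90 Y$)
$s{\left(w,h \right)} = -8 + h + w$ ($s{\left(w,h \right)} = \left(w + h\right) - 8 = \left(h + w\right) - 8 = -8 + h + w$)
$\left(124 - 60\right) s{\left(-4,O{\left(-5 \right)} \right)} = \left(124 - 60\right) \left(-8 + 9 \left(-5\right) \left(10 - 5\right) - 4\right) = 64 \left(-8 + 9 \left(-5\right) 5 - 4\right) = 64 \left(-8 - 225 - 4\right) = 64 \left(-237\right) = -15168$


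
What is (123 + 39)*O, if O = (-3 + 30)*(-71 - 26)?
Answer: -424278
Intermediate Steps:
O = -2619 (O = 27*(-97) = -2619)
(123 + 39)*O = (123 + 39)*(-2619) = 162*(-2619) = -424278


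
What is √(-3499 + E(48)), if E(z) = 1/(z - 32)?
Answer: I*√55983/4 ≈ 59.152*I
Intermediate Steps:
E(z) = 1/(-32 + z)
√(-3499 + E(48)) = √(-3499 + 1/(-32 + 48)) = √(-3499 + 1/16) = √(-55983/16) = I*√55983/4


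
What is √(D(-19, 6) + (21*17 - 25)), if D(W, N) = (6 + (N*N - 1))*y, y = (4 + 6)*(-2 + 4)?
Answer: 24*√2 ≈ 33.941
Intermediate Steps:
y = 20 (y = 10*2 = 20)
D(W, N) = 100 + 20*N² (D(W, N) = (6 + (N*N - 1))*20 = (6 + (N² - 1))*20 = (6 + (-1 + N²))*20 = (5 + N²)*20 = 100 + 20*N²)
√(D(-19, 6) + (21*17 - 25)) = √((100 + 20*6²) + (21*17 - 25)) = √((100 + 20*36) + (357 - 25)) = √((100 + 720) + 332) = √(820 + 332) = √1152 = 24*√2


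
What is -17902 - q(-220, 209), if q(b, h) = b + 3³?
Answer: -17709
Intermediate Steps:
q(b, h) = 27 + b (q(b, h) = b + 27 = 27 + b)
-17902 - q(-220, 209) = -17902 - (27 - 220) = -17902 - 1*(-193) = -17902 + 193 = -17709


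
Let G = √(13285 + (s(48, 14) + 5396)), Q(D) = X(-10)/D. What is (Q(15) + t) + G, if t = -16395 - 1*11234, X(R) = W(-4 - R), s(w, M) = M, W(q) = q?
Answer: -138143/5 + √18695 ≈ -27492.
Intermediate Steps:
X(R) = -4 - R
t = -27629 (t = -16395 - 11234 = -27629)
Q(D) = 6/D (Q(D) = (-4 - 1*(-10))/D = (-4 + 10)/D = 6/D)
G = √18695 (G = √(13285 + (14 + 5396)) = √(13285 + 5410) = √18695 ≈ 136.73)
(Q(15) + t) + G = (6/15 - 27629) + √18695 = (6*(1/15) - 27629) + √18695 = (⅖ - 27629) + √18695 = -138143/5 + √18695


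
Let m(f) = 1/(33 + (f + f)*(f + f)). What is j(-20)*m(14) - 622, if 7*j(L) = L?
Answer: -3557238/5719 ≈ -622.00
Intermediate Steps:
m(f) = 1/(33 + 4*f**2) (m(f) = 1/(33 + (2*f)*(2*f)) = 1/(33 + 4*f**2))
j(L) = L/7
j(-20)*m(14) - 622 = ((1/7)*(-20))/(33 + 4*14**2) - 622 = -20/(7*(33 + 4*196)) - 622 = -20/(7*(33 + 784)) - 622 = -20/7/817 - 622 = -20/7*1/817 - 622 = -20/5719 - 622 = -3557238/5719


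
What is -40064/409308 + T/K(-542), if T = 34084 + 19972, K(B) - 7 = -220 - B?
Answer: 5528093048/33665583 ≈ 164.21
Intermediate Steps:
K(B) = -213 - B (K(B) = 7 + (-220 - B) = -213 - B)
T = 54056
-40064/409308 + T/K(-542) = -40064/409308 + 54056/(-213 - 1*(-542)) = -40064*1/409308 + 54056/(-213 + 542) = -10016/102327 + 54056/329 = 5528093048/33665583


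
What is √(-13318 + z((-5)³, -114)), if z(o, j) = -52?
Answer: I*√13370 ≈ 115.63*I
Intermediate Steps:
√(-13318 + z((-5)³, -114)) = √(-13318 - 52) = √(-13370) = I*√13370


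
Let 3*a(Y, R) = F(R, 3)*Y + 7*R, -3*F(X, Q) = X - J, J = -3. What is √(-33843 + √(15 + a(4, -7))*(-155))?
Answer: I*√305517/3 ≈ 184.25*I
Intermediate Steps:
F(X, Q) = -1 - X/3 (F(X, Q) = -(X - 1*(-3))/3 = -(X + 3)/3 = -(3 + X)/3 = -1 - X/3)
a(Y, R) = 7*R/3 + Y*(-1 - R/3)/3 (a(Y, R) = ((-1 - R/3)*Y + 7*R)/3 = (Y*(-1 - R/3) + 7*R)/3 = (7*R + Y*(-1 - R/3))/3 = 7*R/3 + Y*(-1 - R/3)/3)
√(-33843 + √(15 + a(4, -7))*(-155)) = √(-33843 + √(15 + ((7/3)*(-7) - ⅑*4*(3 - 7)))*(-155)) = √(-33843 + √(15 + (-49/3 - ⅑*4*(-4)))*(-155)) = √(-33843 + √(15 + (-49/3 + 16/9))*(-155)) = √(-33843 + √(15 - 131/9)*(-155)) = √(-33843 + √(4/9)*(-155)) = √(-33843 + (⅔)*(-155)) = √(-33843 - 310/3) = √(-101839/3) = I*√305517/3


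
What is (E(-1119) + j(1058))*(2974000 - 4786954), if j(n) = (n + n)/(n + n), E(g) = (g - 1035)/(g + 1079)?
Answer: -994405269/10 ≈ -9.9441e+7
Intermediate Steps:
E(g) = (-1035 + g)/(1079 + g)
j(n) = 1 (j(n) = (2*n)/((2*n)) = (2*n)*(1/(2*n)) = 1)
(E(-1119) + j(1058))*(2974000 - 4786954) = ((-1035 - 1119)/(1079 - 1119) + 1)*(2974000 - 4786954) = (-2154/(-40) + 1)*(-1812954) = (-1/40*(-2154) + 1)*(-1812954) = (1077/20 + 1)*(-1812954) = (1097/20)*(-1812954) = -994405269/10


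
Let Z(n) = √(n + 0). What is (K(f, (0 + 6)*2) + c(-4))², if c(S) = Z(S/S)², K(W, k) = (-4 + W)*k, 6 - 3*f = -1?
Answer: 361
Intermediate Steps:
f = 7/3 (f = 2 - ⅓*(-1) = 2 + ⅓ = 7/3 ≈ 2.3333)
K(W, k) = k*(-4 + W)
Z(n) = √n
c(S) = 1 (c(S) = (√(S/S))² = (√1)² = 1² = 1)
(K(f, (0 + 6)*2) + c(-4))² = (((0 + 6)*2)*(-4 + 7/3) + 1)² = ((6*2)*(-5/3) + 1)² = (12*(-5/3) + 1)² = (-20 + 1)² = (-19)² = 361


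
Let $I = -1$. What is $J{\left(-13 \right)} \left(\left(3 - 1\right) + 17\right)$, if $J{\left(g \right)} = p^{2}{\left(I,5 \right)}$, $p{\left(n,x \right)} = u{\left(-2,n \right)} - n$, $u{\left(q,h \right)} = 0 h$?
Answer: $19$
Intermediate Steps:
$u{\left(q,h \right)} = 0$
$p{\left(n,x \right)} = - n$ ($p{\left(n,x \right)} = 0 - n = - n$)
$J{\left(g \right)} = 1$ ($J{\left(g \right)} = \left(\left(-1\right) \left(-1\right)\right)^{2} = 1^{2} = 1$)
$J{\left(-13 \right)} \left(\left(3 - 1\right) + 17\right) = 1 \left(\left(3 - 1\right) + 17\right) = 1 \left(2 + 17\right) = 1 \cdot 19 = 19$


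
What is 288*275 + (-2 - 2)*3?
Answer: 79188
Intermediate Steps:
288*275 + (-2 - 2)*3 = 79200 - 4*3 = 79200 - 12 = 79188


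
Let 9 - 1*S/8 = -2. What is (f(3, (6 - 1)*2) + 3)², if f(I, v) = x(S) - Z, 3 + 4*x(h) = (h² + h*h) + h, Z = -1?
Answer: 243016921/16 ≈ 1.5189e+7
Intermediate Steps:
S = 88 (S = 72 - 8*(-2) = 72 + 16 = 88)
x(h) = -¾ + h²/2 + h/4 (x(h) = -¾ + ((h² + h*h) + h)/4 = -¾ + ((h² + h²) + h)/4 = -¾ + (2*h² + h)/4 = -¾ + (h + 2*h²)/4 = -¾ + (h²/2 + h/4) = -¾ + h²/2 + h/4)
f(I, v) = 15577/4 (f(I, v) = (-¾ + (½)*88² + (¼)*88) - 1*(-1) = (-¾ + (½)*7744 + 22) + 1 = (-¾ + 3872 + 22) + 1 = 15573/4 + 1 = 15577/4)
(f(3, (6 - 1)*2) + 3)² = (15577/4 + 3)² = (15589/4)² = 243016921/16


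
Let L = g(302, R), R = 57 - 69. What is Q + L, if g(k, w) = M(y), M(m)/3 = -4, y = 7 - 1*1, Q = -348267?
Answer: -348279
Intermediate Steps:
R = -12
y = 6 (y = 7 - 1 = 6)
M(m) = -12 (M(m) = 3*(-4) = -12)
g(k, w) = -12
L = -12
Q + L = -348267 - 12 = -348279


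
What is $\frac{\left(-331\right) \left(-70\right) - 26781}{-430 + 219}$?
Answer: $\frac{3611}{211} \approx 17.114$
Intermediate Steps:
$\frac{\left(-331\right) \left(-70\right) - 26781}{-430 + 219} = \frac{23170 - 26781}{-211} = \left(-3611\right) \left(- \frac{1}{211}\right) = \frac{3611}{211}$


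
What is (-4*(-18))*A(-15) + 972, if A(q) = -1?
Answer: 900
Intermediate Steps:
(-4*(-18))*A(-15) + 972 = -4*(-18)*(-1) + 972 = 72*(-1) + 972 = -72 + 972 = 900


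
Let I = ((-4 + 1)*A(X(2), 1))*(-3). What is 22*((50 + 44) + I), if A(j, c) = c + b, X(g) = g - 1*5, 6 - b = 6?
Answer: 2266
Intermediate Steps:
b = 0 (b = 6 - 1*6 = 6 - 6 = 0)
X(g) = -5 + g (X(g) = g - 5 = -5 + g)
A(j, c) = c (A(j, c) = c + 0 = c)
I = 9 (I = ((-4 + 1)*1)*(-3) = -3*1*(-3) = -3*(-3) = 9)
22*((50 + 44) + I) = 22*((50 + 44) + 9) = 22*(94 + 9) = 22*103 = 2266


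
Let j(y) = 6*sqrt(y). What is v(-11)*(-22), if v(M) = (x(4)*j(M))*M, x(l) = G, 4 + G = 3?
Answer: -1452*I*sqrt(11) ≈ -4815.7*I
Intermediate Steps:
G = -1 (G = -4 + 3 = -1)
x(l) = -1
v(M) = -6*M**(3/2) (v(M) = (-6*sqrt(M))*M = -6*M**(3/2))
v(-11)*(-22) = -(-66)*I*sqrt(11)*(-22) = (66*I*sqrt(11))*(-22) = -1452*I*sqrt(11)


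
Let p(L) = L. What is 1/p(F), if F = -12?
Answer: -1/12 ≈ -0.083333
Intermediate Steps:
1/p(F) = 1/(-12) = -1/12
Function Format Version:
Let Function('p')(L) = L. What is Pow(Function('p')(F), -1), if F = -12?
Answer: Rational(-1, 12) ≈ -0.083333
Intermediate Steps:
Pow(Function('p')(F), -1) = Pow(-12, -1) = Rational(-1, 12)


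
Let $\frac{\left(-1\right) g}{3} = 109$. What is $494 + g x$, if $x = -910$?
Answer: $298064$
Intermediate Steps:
$g = -327$ ($g = \left(-3\right) 109 = -327$)
$494 + g x = 494 - -297570 = 494 + 297570 = 298064$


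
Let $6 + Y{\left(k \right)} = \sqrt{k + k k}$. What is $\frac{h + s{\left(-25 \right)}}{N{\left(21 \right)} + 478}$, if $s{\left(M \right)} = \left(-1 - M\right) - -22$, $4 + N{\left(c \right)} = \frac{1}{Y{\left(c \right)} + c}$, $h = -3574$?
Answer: $- \frac{396275544}{53233991} + \frac{3528 \sqrt{462}}{53233991} \approx -7.4426$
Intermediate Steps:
$Y{\left(k \right)} = -6 + \sqrt{k + k^{2}}$ ($Y{\left(k \right)} = -6 + \sqrt{k + k k} = -6 + \sqrt{k + k^{2}}$)
$N{\left(c \right)} = -4 + \frac{1}{-6 + c + \sqrt{c \left(1 + c\right)}}$ ($N{\left(c \right)} = -4 + \frac{1}{\left(-6 + \sqrt{c \left(1 + c\right)}\right) + c} = -4 + \frac{1}{-6 + c + \sqrt{c \left(1 + c\right)}}$)
$s{\left(M \right)} = 21 - M$ ($s{\left(M \right)} = \left(-1 - M\right) + 22 = 21 - M$)
$\frac{h + s{\left(-25 \right)}}{N{\left(21 \right)} + 478} = \frac{-3574 + \left(21 - -25\right)}{\frac{25 - 84 - 4 \sqrt{21 \left(1 + 21\right)}}{-6 + 21 + \sqrt{21 \left(1 + 21\right)}} + 478} = \frac{-3574 + \left(21 + 25\right)}{\frac{25 - 84 - 4 \sqrt{21 \cdot 22}}{-6 + 21 + \sqrt{21 \cdot 22}} + 478} = \frac{-3574 + 46}{\frac{25 - 84 - 4 \sqrt{462}}{-6 + 21 + \sqrt{462}} + 478} = - \frac{3528}{\frac{-59 - 4 \sqrt{462}}{15 + \sqrt{462}} + 478} = - \frac{3528}{478 + \frac{-59 - 4 \sqrt{462}}{15 + \sqrt{462}}}$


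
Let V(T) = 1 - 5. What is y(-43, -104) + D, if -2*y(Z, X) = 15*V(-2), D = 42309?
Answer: 42339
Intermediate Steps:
V(T) = -4
y(Z, X) = 30 (y(Z, X) = -15*(-4)/2 = -½*(-60) = 30)
y(-43, -104) + D = 30 + 42309 = 42339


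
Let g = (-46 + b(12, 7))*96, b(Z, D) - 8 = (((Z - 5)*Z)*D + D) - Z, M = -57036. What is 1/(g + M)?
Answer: -1/4716 ≈ -0.00021204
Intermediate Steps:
b(Z, D) = 8 + D - Z + D*Z*(-5 + Z) (b(Z, D) = 8 + ((((Z - 5)*Z)*D + D) - Z) = 8 + ((((-5 + Z)*Z)*D + D) - Z) = 8 + (((Z*(-5 + Z))*D + D) - Z) = 8 + ((D*Z*(-5 + Z) + D) - Z) = 8 + ((D + D*Z*(-5 + Z)) - Z) = 8 + (D - Z + D*Z*(-5 + Z)) = 8 + D - Z + D*Z*(-5 + Z))
g = 52320 (g = (-46 + (8 + 7 - 1*12 + 7*12² - 5*7*12))*96 = (-46 + (8 + 7 - 12 + 7*144 - 420))*96 = (-46 + (8 + 7 - 12 + 1008 - 420))*96 = (-46 + 591)*96 = 545*96 = 52320)
1/(g + M) = 1/(52320 - 57036) = 1/(-4716) = -1/4716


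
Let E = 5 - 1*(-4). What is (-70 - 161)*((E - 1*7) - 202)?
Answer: 46200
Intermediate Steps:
E = 9 (E = 5 + 4 = 9)
(-70 - 161)*((E - 1*7) - 202) = (-70 - 161)*((9 - 1*7) - 202) = -231*((9 - 7) - 202) = -231*(2 - 202) = -231*(-200) = 46200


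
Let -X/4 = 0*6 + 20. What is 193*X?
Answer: -15440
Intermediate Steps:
X = -80 (X = -4*(0*6 + 20) = -4*(0 + 20) = -4*20 = -80)
193*X = 193*(-80) = -15440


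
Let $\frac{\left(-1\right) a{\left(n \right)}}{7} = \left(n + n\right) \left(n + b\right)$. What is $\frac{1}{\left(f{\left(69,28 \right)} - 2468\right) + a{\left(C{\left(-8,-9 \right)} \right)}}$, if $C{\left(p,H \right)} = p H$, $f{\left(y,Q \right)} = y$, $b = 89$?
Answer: $- \frac{1}{164687} \approx -6.0721 \cdot 10^{-6}$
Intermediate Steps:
$C{\left(p,H \right)} = H p$
$a{\left(n \right)} = - 14 n \left(89 + n\right)$ ($a{\left(n \right)} = - 7 \left(n + n\right) \left(n + 89\right) = - 7 \cdot 2 n \left(89 + n\right) = - 14 n \left(89 + n\right)$)
$\frac{1}{\left(f{\left(69,28 \right)} - 2468\right) + a{\left(C{\left(-8,-9 \right)} \right)}} = \frac{1}{\left(69 - 2468\right) - 14 \left(\left(-9\right) \left(-8\right)\right) \left(89 - -72\right)} = \frac{1}{\left(69 - 2468\right) - 1008 \left(89 + 72\right)} = \frac{1}{-2399 - 1008 \cdot 161} = \frac{1}{-2399 - 162288} = \frac{1}{-164687} = - \frac{1}{164687}$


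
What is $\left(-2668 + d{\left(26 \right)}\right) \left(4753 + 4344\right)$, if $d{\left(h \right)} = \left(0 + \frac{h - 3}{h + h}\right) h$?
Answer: $- \frac{48332361}{2} \approx -2.4166 \cdot 10^{7}$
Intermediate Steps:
$d{\left(h \right)} = - \frac{3}{2} + \frac{h}{2}$ ($d{\left(h \right)} = \left(0 + \frac{-3 + h}{2 h}\right) h = \frac{-3 + h}{2 h} h = - \frac{3}{2} + \frac{h}{2}$)
$\left(-2668 + d{\left(26 \right)}\right) \left(4753 + 4344\right) = \left(-2668 + \left(- \frac{3}{2} + \frac{1}{2} \cdot 26\right)\right) \left(4753 + 4344\right) = \left(-2668 + \left(- \frac{3}{2} + 13\right)\right) 9097 = \left(-2668 + \frac{23}{2}\right) 9097 = \left(- \frac{5313}{2}\right) 9097 = - \frac{48332361}{2}$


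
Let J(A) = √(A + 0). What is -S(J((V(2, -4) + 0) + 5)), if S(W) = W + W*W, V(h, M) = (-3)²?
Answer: -14 - √14 ≈ -17.742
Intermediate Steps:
V(h, M) = 9
J(A) = √A
S(W) = W + W²
-S(J((V(2, -4) + 0) + 5)) = -√((9 + 0) + 5)*(1 + √((9 + 0) + 5)) = -√(9 + 5)*(1 + √(9 + 5)) = -√14*(1 + √14)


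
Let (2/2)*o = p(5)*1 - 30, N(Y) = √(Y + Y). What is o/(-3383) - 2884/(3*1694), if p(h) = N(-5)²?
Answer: -682378/1228029 ≈ -0.55567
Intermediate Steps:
N(Y) = √2*√Y (N(Y) = √(2*Y) = √2*√Y)
p(h) = -10 (p(h) = (√2*√(-5))² = (√2*(I*√5))² = (I*√10)² = -10)
o = -40 (o = -10*1 - 30 = -10 - 30 = -40)
o/(-3383) - 2884/(3*1694) = -40/(-3383) - 2884/(3*1694) = -40*(-1/3383) - 2884/5082 = 40/3383 - 2884*1/5082 = 40/3383 - 206/363 = -682378/1228029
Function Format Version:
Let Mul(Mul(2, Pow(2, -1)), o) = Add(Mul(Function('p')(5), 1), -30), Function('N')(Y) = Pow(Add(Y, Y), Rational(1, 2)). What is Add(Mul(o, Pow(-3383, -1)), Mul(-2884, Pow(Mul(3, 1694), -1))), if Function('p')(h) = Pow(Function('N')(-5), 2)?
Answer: Rational(-682378, 1228029) ≈ -0.55567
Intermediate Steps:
Function('N')(Y) = Mul(Pow(2, Rational(1, 2)), Pow(Y, Rational(1, 2))) (Function('N')(Y) = Pow(Mul(2, Y), Rational(1, 2)) = Mul(Pow(2, Rational(1, 2)), Pow(Y, Rational(1, 2))))
Function('p')(h) = -10 (Function('p')(h) = Pow(Mul(Pow(2, Rational(1, 2)), Pow(-5, Rational(1, 2))), 2) = Pow(Mul(Pow(2, Rational(1, 2)), Mul(I, Pow(5, Rational(1, 2)))), 2) = Pow(Mul(I, Pow(10, Rational(1, 2))), 2) = -10)
o = -40 (o = Add(Mul(-10, 1), -30) = Add(-10, -30) = -40)
Add(Mul(o, Pow(-3383, -1)), Mul(-2884, Pow(Mul(3, 1694), -1))) = Add(Mul(-40, Pow(-3383, -1)), Mul(-2884, Pow(Mul(3, 1694), -1))) = Add(Mul(-40, Rational(-1, 3383)), Mul(-2884, Pow(5082, -1))) = Add(Rational(40, 3383), Mul(-2884, Rational(1, 5082))) = Add(Rational(40, 3383), Rational(-206, 363)) = Rational(-682378, 1228029)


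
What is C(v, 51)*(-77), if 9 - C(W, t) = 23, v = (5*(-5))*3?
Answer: 1078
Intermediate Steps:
v = -75 (v = -25*3 = -75)
C(W, t) = -14 (C(W, t) = 9 - 1*23 = 9 - 23 = -14)
C(v, 51)*(-77) = -14*(-77) = 1078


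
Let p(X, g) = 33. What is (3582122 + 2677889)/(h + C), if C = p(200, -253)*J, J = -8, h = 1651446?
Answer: 6260011/1651182 ≈ 3.7912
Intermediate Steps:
C = -264 (C = 33*(-8) = -264)
(3582122 + 2677889)/(h + C) = (3582122 + 2677889)/(1651446 - 264) = 6260011/1651182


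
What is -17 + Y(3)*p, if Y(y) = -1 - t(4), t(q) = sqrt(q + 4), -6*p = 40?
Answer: -31/3 + 40*sqrt(2)/3 ≈ 8.5228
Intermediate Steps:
p = -20/3 (p = -1/6*40 = -20/3 ≈ -6.6667)
t(q) = sqrt(4 + q)
Y(y) = -1 - 2*sqrt(2) (Y(y) = -1 - sqrt(4 + 4) = -1 - sqrt(8) = -1 - 2*sqrt(2))
-17 + Y(3)*p = -17 + (-1 - 2*sqrt(2))*(-20/3) = -17 + (20/3 + 40*sqrt(2)/3) = -31/3 + 40*sqrt(2)/3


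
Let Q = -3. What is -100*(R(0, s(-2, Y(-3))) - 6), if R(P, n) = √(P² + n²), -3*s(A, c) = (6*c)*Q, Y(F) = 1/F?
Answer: 400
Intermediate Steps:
s(A, c) = 6*c (s(A, c) = -6*c*(-3)/3 = -(-6)*c = 6*c)
-100*(R(0, s(-2, Y(-3))) - 6) = -100*(√(0² + (6/(-3))²) - 6) = -100*(√(0 + (6*(-⅓))²) - 6) = -100*(√(0 + (-2)²) - 6) = -100*(√(0 + 4) - 6) = -100*(√4 - 6) = -100*(2 - 6) = -100*(-4) = 400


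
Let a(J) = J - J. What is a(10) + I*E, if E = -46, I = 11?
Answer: -506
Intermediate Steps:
a(J) = 0
a(10) + I*E = 0 + 11*(-46) = 0 - 506 = -506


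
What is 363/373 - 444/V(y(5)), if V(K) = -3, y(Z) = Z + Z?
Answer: 55567/373 ≈ 148.97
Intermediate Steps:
y(Z) = 2*Z
363/373 - 444/V(y(5)) = 363/373 - 444/(-3) = 363*(1/373) - 444*(-⅓) = 363/373 + 148 = 55567/373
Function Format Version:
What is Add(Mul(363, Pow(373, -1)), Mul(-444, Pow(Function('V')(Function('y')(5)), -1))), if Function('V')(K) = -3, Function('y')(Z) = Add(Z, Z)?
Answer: Rational(55567, 373) ≈ 148.97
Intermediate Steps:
Function('y')(Z) = Mul(2, Z)
Add(Mul(363, Pow(373, -1)), Mul(-444, Pow(Function('V')(Function('y')(5)), -1))) = Add(Mul(363, Pow(373, -1)), Mul(-444, Pow(-3, -1))) = Add(Mul(363, Rational(1, 373)), Mul(-444, Rational(-1, 3))) = Add(Rational(363, 373), 148) = Rational(55567, 373)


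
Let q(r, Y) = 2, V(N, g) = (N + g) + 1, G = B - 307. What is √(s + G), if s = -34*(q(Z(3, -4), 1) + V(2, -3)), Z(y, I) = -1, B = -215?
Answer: I*√590 ≈ 24.29*I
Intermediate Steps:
G = -522 (G = -215 - 307 = -522)
V(N, g) = 1 + N + g
s = -68 (s = -34*(2 + (1 + 2 - 3)) = -34*(2 + 0) = -34*2 = -68)
√(s + G) = √(-68 - 522) = √(-590) = I*√590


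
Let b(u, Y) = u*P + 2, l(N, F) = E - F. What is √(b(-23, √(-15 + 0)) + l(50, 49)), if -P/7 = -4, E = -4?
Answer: I*√695 ≈ 26.363*I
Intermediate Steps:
l(N, F) = -4 - F
P = 28 (P = -7*(-4) = 28)
b(u, Y) = 2 + 28*u (b(u, Y) = u*28 + 2 = 28*u + 2 = 2 + 28*u)
√(b(-23, √(-15 + 0)) + l(50, 49)) = √((2 + 28*(-23)) + (-4 - 1*49)) = √((2 - 644) + (-4 - 49)) = √(-642 - 53) = √(-695) = I*√695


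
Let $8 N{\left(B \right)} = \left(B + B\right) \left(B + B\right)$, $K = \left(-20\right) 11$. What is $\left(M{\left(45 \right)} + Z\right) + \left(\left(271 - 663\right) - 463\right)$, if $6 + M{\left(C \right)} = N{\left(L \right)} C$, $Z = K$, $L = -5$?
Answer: $- \frac{1037}{2} \approx -518.5$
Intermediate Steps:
$K = -220$
$Z = -220$
$N{\left(B \right)} = \frac{B^{2}}{2}$ ($N{\left(B \right)} = \frac{\left(B + B\right) \left(B + B\right)}{8} = \frac{2 B 2 B}{8} = \frac{4 B^{2}}{8} = \frac{B^{2}}{2}$)
$M{\left(C \right)} = -6 + \frac{25 C}{2}$ ($M{\left(C \right)} = -6 + \frac{\left(-5\right)^{2}}{2} C = -6 + \frac{1}{2} \cdot 25 C = -6 + \frac{25 C}{2}$)
$\left(M{\left(45 \right)} + Z\right) + \left(\left(271 - 663\right) - 463\right) = \left(\left(-6 + \frac{25}{2} \cdot 45\right) - 220\right) + \left(\left(271 - 663\right) - 463\right) = \left(\left(-6 + \frac{1125}{2}\right) - 220\right) - 855 = \left(\frac{1113}{2} - 220\right) - 855 = \frac{673}{2} - 855 = - \frac{1037}{2}$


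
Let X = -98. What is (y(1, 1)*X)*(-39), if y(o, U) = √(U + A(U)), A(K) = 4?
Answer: 3822*√5 ≈ 8546.3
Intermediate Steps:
y(o, U) = √(4 + U) (y(o, U) = √(U + 4) = √(4 + U))
(y(1, 1)*X)*(-39) = (√(4 + 1)*(-98))*(-39) = (√5*(-98))*(-39) = -98*√5*(-39) = 3822*√5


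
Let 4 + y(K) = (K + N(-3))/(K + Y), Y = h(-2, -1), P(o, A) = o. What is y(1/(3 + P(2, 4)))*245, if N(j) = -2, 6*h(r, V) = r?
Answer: 4655/2 ≈ 2327.5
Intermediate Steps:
h(r, V) = r/6
Y = -⅓ (Y = (⅙)*(-2) = -⅓ ≈ -0.33333)
y(K) = -4 + (-2 + K)/(-⅓ + K) (y(K) = -4 + (K - 2)/(K - ⅓) = -4 + (-2 + K)/(-⅓ + K))
y(1/(3 + P(2, 4)))*245 = ((-2 - 9/(3 + 2))/(-1 + 3/(3 + 2)))*245 = ((-2 - 9/5)/(-1 + 3/5))*245 = ((-2 - 9*⅕)/(-1 + 3*(⅕)))*245 = ((-2 - 9/5)/(-1 + ⅗))*245 = (-19/5/(-⅖))*245 = -5/2*(-19/5)*245 = (19/2)*245 = 4655/2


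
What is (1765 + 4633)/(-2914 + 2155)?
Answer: -6398/759 ≈ -8.4295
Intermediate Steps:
(1765 + 4633)/(-2914 + 2155) = 6398/(-759) = 6398*(-1/759) = -6398/759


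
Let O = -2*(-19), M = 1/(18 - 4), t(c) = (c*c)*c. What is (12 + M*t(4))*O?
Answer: 4408/7 ≈ 629.71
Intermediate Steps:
t(c) = c³ (t(c) = c²*c = c³)
M = 1/14 ≈ 0.071429
O = 38
(12 + M*t(4))*O = (12 + (1/14)*4³)*38 = (12 + (1/14)*64)*38 = (12 + 32/7)*38 = (116/7)*38 = 4408/7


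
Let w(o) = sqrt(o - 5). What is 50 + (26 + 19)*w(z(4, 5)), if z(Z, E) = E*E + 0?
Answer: 50 + 90*sqrt(5) ≈ 251.25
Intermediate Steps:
z(Z, E) = E**2 (z(Z, E) = E**2 + 0 = E**2)
w(o) = sqrt(-5 + o)
50 + (26 + 19)*w(z(4, 5)) = 50 + (26 + 19)*sqrt(-5 + 5**2) = 50 + 45*sqrt(-5 + 25) = 50 + 45*sqrt(20) = 50 + 45*(2*sqrt(5)) = 50 + 90*sqrt(5)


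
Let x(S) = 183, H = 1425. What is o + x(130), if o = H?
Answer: 1608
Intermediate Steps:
o = 1425
o + x(130) = 1425 + 183 = 1608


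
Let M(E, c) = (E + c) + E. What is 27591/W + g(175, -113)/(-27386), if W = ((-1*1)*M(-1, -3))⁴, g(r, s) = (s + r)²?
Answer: 376602313/8558125 ≈ 44.005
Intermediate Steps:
g(r, s) = (r + s)²
M(E, c) = c + 2*E
W = 625 (W = ((-1*1)*(-3 + 2*(-1)))⁴ = (-(-3 - 2))⁴ = (-1*(-5))⁴ = 5⁴ = 625)
27591/W + g(175, -113)/(-27386) = 27591/625 + (175 - 113)²/(-27386) = 27591*(1/625) + 62²*(-1/27386) = 27591/625 + 3844*(-1/27386) = 27591/625 - 1922/13693 = 376602313/8558125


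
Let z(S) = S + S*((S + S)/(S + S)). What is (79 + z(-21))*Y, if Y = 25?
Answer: 925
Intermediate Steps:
z(S) = 2*S (z(S) = S + S*((2*S)/((2*S))) = S + S*((2*S)*(1/(2*S))) = S + S*1 = S + S = 2*S)
(79 + z(-21))*Y = (79 + 2*(-21))*25 = (79 - 42)*25 = 37*25 = 925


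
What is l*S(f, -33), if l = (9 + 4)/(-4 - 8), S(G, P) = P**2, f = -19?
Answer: -4719/4 ≈ -1179.8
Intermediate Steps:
l = -13/12 (l = 13/(-12) = 13*(-1/12) = -13/12 ≈ -1.0833)
l*S(f, -33) = -13/12*(-33)**2 = -13/12*1089 = -4719/4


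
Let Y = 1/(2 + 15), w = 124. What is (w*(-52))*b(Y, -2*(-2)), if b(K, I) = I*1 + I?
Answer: -51584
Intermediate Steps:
Y = 1/17 ≈ 0.058824
b(K, I) = 2*I (b(K, I) = I + I = 2*I)
(w*(-52))*b(Y, -2*(-2)) = (124*(-52))*(2*(-2*(-2))) = -12896*4 = -6448*8 = -51584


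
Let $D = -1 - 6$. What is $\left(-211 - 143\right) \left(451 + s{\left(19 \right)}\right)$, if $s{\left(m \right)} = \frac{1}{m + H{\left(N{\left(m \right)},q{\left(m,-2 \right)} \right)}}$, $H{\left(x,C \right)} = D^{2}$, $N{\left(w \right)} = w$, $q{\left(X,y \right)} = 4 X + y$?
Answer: $- \frac{5428413}{34} \approx -1.5966 \cdot 10^{5}$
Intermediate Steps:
$q{\left(X,y \right)} = y + 4 X$
$D = -7$ ($D = -1 - 6 = -7$)
$H{\left(x,C \right)} = 49$ ($H{\left(x,C \right)} = \left(-7\right)^{2} = 49$)
$s{\left(m \right)} = \frac{1}{49 + m}$ ($s{\left(m \right)} = \frac{1}{m + 49} = \frac{1}{49 + m}$)
$\left(-211 - 143\right) \left(451 + s{\left(19 \right)}\right) = \left(-211 - 143\right) \left(451 + \frac{1}{49 + 19}\right) = - 354 \left(451 + \frac{1}{68}\right) = \left(-354\right) \frac{30669}{68} = - \frac{5428413}{34}$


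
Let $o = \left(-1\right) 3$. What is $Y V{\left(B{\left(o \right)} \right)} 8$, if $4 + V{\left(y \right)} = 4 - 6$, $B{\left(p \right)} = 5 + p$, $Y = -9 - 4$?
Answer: $624$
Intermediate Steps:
$Y = -13$ ($Y = -9 - 4 = -13$)
$o = -3$
$V{\left(y \right)} = -6$ ($V{\left(y \right)} = -4 + \left(4 - 6\right) = -4 - 2 = -6$)
$Y V{\left(B{\left(o \right)} \right)} 8 = \left(-13\right) \left(-6\right) 8 = 78 \cdot 8 = 624$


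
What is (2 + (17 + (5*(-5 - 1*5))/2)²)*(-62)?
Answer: -4092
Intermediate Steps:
(2 + (17 + (5*(-5 - 1*5))/2)²)*(-62) = (2 + (17 + (5*(-5 - 5))*(½))²)*(-62) = (2 + (17 + (5*(-10))*(½))²)*(-62) = (2 + (17 - 50*½)²)*(-62) = (2 + (17 - 25)²)*(-62) = (2 + (-8)²)*(-62) = (2 + 64)*(-62) = 66*(-62) = -4092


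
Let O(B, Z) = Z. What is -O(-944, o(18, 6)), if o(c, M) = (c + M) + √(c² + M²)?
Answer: -24 - 6*√10 ≈ -42.974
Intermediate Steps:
o(c, M) = M + c + √(M² + c²) (o(c, M) = (M + c) + √(M² + c²) = M + c + √(M² + c²))
-O(-944, o(18, 6)) = -(6 + 18 + √(6² + 18²)) = -(6 + 18 + √(36 + 324)) = -(6 + 18 + √360) = -(6 + 18 + 6*√10) = -(24 + 6*√10) = -24 - 6*√10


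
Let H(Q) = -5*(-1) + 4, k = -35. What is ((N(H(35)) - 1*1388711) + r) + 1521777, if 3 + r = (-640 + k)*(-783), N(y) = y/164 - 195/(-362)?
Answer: 19638595811/29684 ≈ 6.6159e+5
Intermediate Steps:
H(Q) = 9 (H(Q) = 5 + 4 = 9)
N(y) = 195/362 + y/164 (N(y) = y*(1/164) - 195*(-1/362) = y/164 + 195/362 = 195/362 + y/164)
r = 528522 (r = -3 + (-640 - 35)*(-783) = -3 - 675*(-783) = -3 + 528525 = 528522)
((N(H(35)) - 1*1388711) + r) + 1521777 = (((195/362 + (1/164)*9) - 1*1388711) + 528522) + 1521777 = (((195/362 + 9/164) - 1388711) + 528522) + 1521777 = ((17619/29684 - 1388711) + 528522) + 1521777 = (-41222479705/29684 + 528522) + 1521777 = -25533832657/29684 + 1521777 = 19638595811/29684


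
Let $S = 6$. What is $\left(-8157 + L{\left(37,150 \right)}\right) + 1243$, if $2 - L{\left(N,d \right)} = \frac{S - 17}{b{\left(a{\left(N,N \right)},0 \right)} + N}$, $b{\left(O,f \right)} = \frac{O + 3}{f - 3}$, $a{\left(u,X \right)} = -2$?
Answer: $- \frac{69117}{10} \approx -6911.7$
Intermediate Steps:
$b{\left(O,f \right)} = \frac{3 + O}{-3 + f}$
$L{\left(N,d \right)} = 2 + \frac{11}{- \frac{1}{3} + N}$ ($L{\left(N,d \right)} = 2 - \frac{6 - 17}{\frac{3 - 2}{-3 + 0} + N} = 2 - - \frac{11}{\frac{1}{-3} \cdot 1 + N} = 2 - - \frac{11}{\left(- \frac{1}{3}\right) 1 + N} = 2 - - \frac{11}{- \frac{1}{3} + N} = 2 + \frac{11}{- \frac{1}{3} + N}$)
$\left(-8157 + L{\left(37,150 \right)}\right) + 1243 = \left(-8157 + \frac{31 + 6 \cdot 37}{-1 + 3 \cdot 37}\right) + 1243 = \left(-8157 + \frac{31 + 222}{-1 + 111}\right) + 1243 = \left(-8157 + \frac{1}{110} \cdot 253\right) + 1243 = \left(-8157 + \frac{23}{10}\right) + 1243 = - \frac{81547}{10} + 1243 = - \frac{69117}{10}$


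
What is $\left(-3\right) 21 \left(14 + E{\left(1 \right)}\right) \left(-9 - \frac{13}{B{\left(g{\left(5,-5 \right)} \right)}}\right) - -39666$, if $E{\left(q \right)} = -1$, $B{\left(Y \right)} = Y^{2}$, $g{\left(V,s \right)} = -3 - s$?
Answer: $\frac{198795}{4} \approx 49699.0$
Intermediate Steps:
$\left(-3\right) 21 \left(14 + E{\left(1 \right)}\right) \left(-9 - \frac{13}{B{\left(g{\left(5,-5 \right)} \right)}}\right) - -39666 = \left(-3\right) 21 \left(14 - 1\right) \left(-9 - \frac{13}{\left(-3 - -5\right)^{2}}\right) - -39666 = - 63 \cdot 13 \left(-9 - \frac{13}{\left(-3 + 5\right)^{2}}\right) + 39666 = - 63 \cdot 13 \left(-9 - \frac{13}{2^{2}}\right) + 39666 = - 63 \cdot 13 \left(-9 - \frac{13}{4}\right) + 39666 = - 63 \cdot 13 \left(- \frac{49}{4}\right) + 39666 = \left(-63\right) \left(- \frac{637}{4}\right) + 39666 = \frac{40131}{4} + 39666 = \frac{198795}{4}$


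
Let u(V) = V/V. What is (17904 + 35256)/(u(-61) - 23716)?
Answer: -3544/1581 ≈ -2.2416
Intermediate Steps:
u(V) = 1
(17904 + 35256)/(u(-61) - 23716) = (17904 + 35256)/(1 - 23716) = 53160/(-23715) = 53160*(-1/23715) = -3544/1581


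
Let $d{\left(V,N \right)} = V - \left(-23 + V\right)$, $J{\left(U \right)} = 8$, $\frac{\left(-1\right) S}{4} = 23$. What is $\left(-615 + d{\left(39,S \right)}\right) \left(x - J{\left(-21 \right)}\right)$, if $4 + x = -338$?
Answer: $207200$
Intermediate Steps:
$S = -92$ ($S = \left(-4\right) 23 = -92$)
$x = -342$ ($x = -4 - 338 = -342$)
$d{\left(V,N \right)} = 23$
$\left(-615 + d{\left(39,S \right)}\right) \left(x - J{\left(-21 \right)}\right) = \left(-615 + 23\right) \left(-342 - 8\right) = - 592 \left(-342 - 8\right) = \left(-592\right) \left(-350\right) = 207200$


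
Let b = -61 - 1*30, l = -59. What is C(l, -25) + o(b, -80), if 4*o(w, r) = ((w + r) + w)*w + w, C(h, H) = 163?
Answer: 24403/4 ≈ 6100.8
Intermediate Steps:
b = -91 (b = -61 - 30 = -91)
o(w, r) = w/4 + w*(r + 2*w)/4 (o(w, r) = (((w + r) + w)*w + w)/4 = (((r + w) + w)*w + w)/4 = ((r + 2*w)*w + w)/4 = (w*(r + 2*w) + w)/4 = (w + w*(r + 2*w))/4 = w/4 + w*(r + 2*w)/4)
C(l, -25) + o(b, -80) = 163 + (1/4)*(-91)*(1 - 80 + 2*(-91)) = 163 + (1/4)*(-91)*(1 - 80 - 182) = 163 + (1/4)*(-91)*(-261) = 163 + 23751/4 = 24403/4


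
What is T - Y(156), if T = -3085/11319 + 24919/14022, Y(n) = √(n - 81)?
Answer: 79600097/52905006 - 5*√3 ≈ -7.1557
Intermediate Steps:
Y(n) = √(-81 + n)
T = 79600097/52905006 (T = -3085*1/11319 + 24919*(1/14022) = -3085/11319 + 24919/14022 = 79600097/52905006 ≈ 1.5046)
T - Y(156) = 79600097/52905006 - √(-81 + 156) = 79600097/52905006 - √75 = 79600097/52905006 - 5*√3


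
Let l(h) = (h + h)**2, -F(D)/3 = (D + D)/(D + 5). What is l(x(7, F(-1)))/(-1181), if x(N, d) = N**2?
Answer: -9604/1181 ≈ -8.1321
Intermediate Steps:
F(D) = -6*D/(5 + D) (F(D) = -3*(D + D)/(D + 5) = -3*2*D/(5 + D) = -6*D/(5 + D))
l(h) = 4*h**2 (l(h) = (2*h)**2 = 4*h**2)
l(x(7, F(-1)))/(-1181) = (4*(7**2)**2)/(-1181) = (4*49**2)*(-1/1181) = (4*2401)*(-1/1181) = 9604*(-1/1181) = -9604/1181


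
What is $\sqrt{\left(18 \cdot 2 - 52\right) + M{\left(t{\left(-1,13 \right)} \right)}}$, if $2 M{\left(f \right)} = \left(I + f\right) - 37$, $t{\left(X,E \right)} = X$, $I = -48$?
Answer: $i \sqrt{59} \approx 7.6811 i$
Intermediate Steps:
$M{\left(f \right)} = - \frac{85}{2} + \frac{f}{2}$ ($M{\left(f \right)} = \frac{\left(-48 + f\right) - 37}{2} = \frac{-85 + f}{2} = - \frac{85}{2} + \frac{f}{2}$)
$\sqrt{\left(18 \cdot 2 - 52\right) + M{\left(t{\left(-1,13 \right)} \right)}} = \sqrt{\left(18 \cdot 2 - 52\right) + \left(- \frac{85}{2} + \frac{1}{2} \left(-1\right)\right)} = \sqrt{\left(36 - 52\right) - 43} = \sqrt{-16 - 43} = \sqrt{-59} = i \sqrt{59}$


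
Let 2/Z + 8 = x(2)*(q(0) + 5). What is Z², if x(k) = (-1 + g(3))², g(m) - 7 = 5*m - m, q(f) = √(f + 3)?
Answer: 45523/20370711076 - 32643*√3/40741422152 ≈ 8.4697e-7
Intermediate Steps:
q(f) = √(3 + f)
g(m) = 7 + 4*m (g(m) = 7 + (5*m - m) = 7 + 4*m)
x(k) = 324 (x(k) = (-1 + (7 + 4*3))² = (-1 + (7 + 12))² = (-1 + 19)² = 18² = 324)
Z = 2/(1612 + 324*√3) (Z = 2/(-8 + 324*(√(3 + 0) + 5)) = 2/(-8 + 324*(√3 + 5)) = 2/(-8 + 324*(5 + √3)) = 2/(-8 + (1620 + 324*√3)) = 2/(1612 + 324*√3) ≈ 0.00092031)
Z² = (403/285452 - 81*√3/285452)²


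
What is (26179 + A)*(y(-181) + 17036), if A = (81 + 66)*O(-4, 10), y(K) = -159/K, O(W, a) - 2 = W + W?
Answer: 78007726475/181 ≈ 4.3098e+8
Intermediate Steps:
O(W, a) = 2 + 2*W (O(W, a) = 2 + (W + W) = 2 + 2*W)
A = -882 (A = (81 + 66)*(2 + 2*(-4)) = 147*(2 - 8) = 147*(-6) = -882)
(26179 + A)*(y(-181) + 17036) = (26179 - 882)*(-159/(-181) + 17036) = 25297*(-159*(-1/181) + 17036) = 25297*(159/181 + 17036) = 25297*(3083675/181) = 78007726475/181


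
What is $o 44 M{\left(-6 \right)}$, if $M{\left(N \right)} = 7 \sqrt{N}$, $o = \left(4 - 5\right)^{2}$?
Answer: $308 i \sqrt{6} \approx 754.44 i$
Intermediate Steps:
$o = 1$ ($o = \left(-1\right)^{2} = 1$)
$o 44 M{\left(-6 \right)} = 1 \cdot 44 \cdot 7 \sqrt{-6} = 44 \cdot 7 i \sqrt{6} = 308 i \sqrt{6}$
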